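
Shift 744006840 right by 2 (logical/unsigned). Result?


0b101100010110001010010010111000 >> 2 = 0b1011000101100010100100101110 = 186001710

186001710


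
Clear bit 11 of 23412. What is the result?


23412 & ~(1 << 11) = 21364

21364


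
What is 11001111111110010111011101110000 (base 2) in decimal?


11001111111110010111011101110000 in decimal = 3489232752

3489232752


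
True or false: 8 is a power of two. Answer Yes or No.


0b1000. Only one bit set => Yes

Yes


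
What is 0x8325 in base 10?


8325 hex = 33573 decimal

33573


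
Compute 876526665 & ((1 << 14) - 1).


876526665 & 16383 = 15433

15433


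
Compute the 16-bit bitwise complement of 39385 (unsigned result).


~0b1001100111011001 = 0b110011000100110 = 26150 (16-bit unsigned)

26150


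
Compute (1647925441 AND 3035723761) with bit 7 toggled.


Step 1: 1647925441 & 3035723761 = 540102849
Step 2: 540102849 ^ (1 << 7) = 540102849 ^ 128 = 540102721

540102721


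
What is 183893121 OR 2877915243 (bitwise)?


0b1010111101011111110010000001 | 0b10101011100010011000000001101011 = 0b10101011111111011111110011101011 = 2885549291

2885549291


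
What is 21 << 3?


0b10101 << 3 = 0b10101000 = 168

168


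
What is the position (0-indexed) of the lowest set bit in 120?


0b1111000. Lowest set bit at position 3

3


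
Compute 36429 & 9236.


0b1000111001001101 & 0b10010000010100 = 0b10000000100 = 1028

1028


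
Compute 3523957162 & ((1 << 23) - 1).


3523957162 & 8388607 = 741802

741802


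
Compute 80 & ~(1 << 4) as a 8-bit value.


80 & ~(1 << 4) = 64

64


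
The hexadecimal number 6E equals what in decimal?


6E hex = 110 decimal

110


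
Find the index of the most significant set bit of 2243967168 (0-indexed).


0b10000101110000000011100011000000. Highest set bit at position 31

31


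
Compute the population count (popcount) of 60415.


0b1110101111111111 has 14 set bits

14


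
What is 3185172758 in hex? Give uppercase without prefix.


3185172758 = BDD9E116 hex

BDD9E116


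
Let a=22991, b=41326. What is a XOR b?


22991 ^ 41326 = 63649

63649


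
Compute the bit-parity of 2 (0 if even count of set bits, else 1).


0b10 has 1 ones => parity 1

1


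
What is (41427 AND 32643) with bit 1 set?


Step 1: 41427 & 32643 = 8579
Step 2: 8579 | (1 << 1) = 8579 | 2 = 8579

8579


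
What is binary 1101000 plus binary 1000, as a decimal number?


1101000 + 1000 = 1110000 = 112

112


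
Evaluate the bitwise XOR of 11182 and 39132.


0b10101110101110 ^ 0b1001100011011100 = 0b1011001101110010 = 45938

45938


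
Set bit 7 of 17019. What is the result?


17019 | (1 << 7) = 17019 | 128 = 17147

17147


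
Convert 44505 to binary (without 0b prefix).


44505 = 1010110111011001 in binary

1010110111011001


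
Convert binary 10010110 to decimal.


10010110 in decimal = 150

150


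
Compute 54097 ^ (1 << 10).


54097 ^ (1 << 10) = 54097 ^ 1024 = 55121

55121


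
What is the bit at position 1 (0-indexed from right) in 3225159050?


0b11000000001111000000010110001010, position 1 = 1

1


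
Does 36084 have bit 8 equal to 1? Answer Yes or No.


0b1000110011110100, bit 8 = 0. No

No


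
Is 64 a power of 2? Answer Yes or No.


0b1000000. Only one bit set => Yes

Yes


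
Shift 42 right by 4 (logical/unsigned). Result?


0b101010 >> 4 = 0b10 = 2

2


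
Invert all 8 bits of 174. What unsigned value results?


174 ^ 255 = 81

81


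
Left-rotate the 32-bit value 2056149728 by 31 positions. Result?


Rotate 0b1111010100011100101101011100000 left by 31 (32-bit) = 0b111101010001110010110101110000 = 1028074864

1028074864


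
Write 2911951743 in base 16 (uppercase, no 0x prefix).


2911951743 = AD90DB7F hex

AD90DB7F


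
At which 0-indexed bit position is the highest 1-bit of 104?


0b1101000. Highest set bit at position 6

6


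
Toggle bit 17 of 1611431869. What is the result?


1611431869 ^ (1 << 17) = 1611431869 ^ 131072 = 1611562941

1611562941


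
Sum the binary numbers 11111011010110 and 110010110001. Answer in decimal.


11111011010110 + 110010110001 = 100101110000111 = 19335

19335


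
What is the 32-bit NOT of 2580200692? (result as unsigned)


~0b10011001110010101011110011110100 = 0b1100110001101010100001100001011 = 1714766603 (32-bit unsigned)

1714766603


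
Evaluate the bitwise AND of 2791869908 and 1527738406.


0b10100110011010001000110111010100 & 0b1011011000011110111000000100110 = 0b10000010000000000000000100 = 34078724

34078724


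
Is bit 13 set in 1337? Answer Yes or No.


0b10100111001, bit 13 = 0. No

No


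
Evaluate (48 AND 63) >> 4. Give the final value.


Step 1: 48 & 63 = 48
Step 2: 48 >> 4 = 3

3


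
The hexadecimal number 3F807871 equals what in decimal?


3F807871 hex = 1065384049 decimal

1065384049


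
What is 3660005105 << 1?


0b11011010001001110011111011110001 << 1 = 0b110110100010011100111110111100010 = 7320010210

7320010210


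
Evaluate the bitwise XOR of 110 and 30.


0b1101110 ^ 0b11110 = 0b1110000 = 112

112


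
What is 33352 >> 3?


0b1000001001001000 >> 3 = 0b1000001001001 = 4169

4169


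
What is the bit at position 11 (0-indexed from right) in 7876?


0b1111011000100, position 11 = 1

1


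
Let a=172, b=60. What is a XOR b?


172 ^ 60 = 144

144


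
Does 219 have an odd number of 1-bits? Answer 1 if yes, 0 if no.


0b11011011 has 6 ones => parity 0

0


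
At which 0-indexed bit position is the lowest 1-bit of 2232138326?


0b10000101000010111011101001010110. Lowest set bit at position 1

1


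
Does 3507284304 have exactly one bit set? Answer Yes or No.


0b11010001000011001110100101010000. Multiple bits set => No

No


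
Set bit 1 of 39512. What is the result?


39512 | (1 << 1) = 39512 | 2 = 39514

39514


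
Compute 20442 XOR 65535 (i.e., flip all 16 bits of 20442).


20442 ^ 65535 = 45093

45093


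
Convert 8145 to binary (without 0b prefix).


8145 = 1111111010001 in binary

1111111010001


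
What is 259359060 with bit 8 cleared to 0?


259359060 & ~(1 << 8) = 259358804

259358804


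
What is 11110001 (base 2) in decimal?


11110001 in decimal = 241

241


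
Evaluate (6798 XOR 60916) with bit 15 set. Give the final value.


Step 1: 6798 ^ 60916 = 63354
Step 2: 63354 | (1 << 15) = 63354 | 32768 = 63354

63354


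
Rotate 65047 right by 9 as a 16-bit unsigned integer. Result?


Rotate 0b1111111000010111 right by 9 (16-bit) = 0b101111111111 = 3071

3071


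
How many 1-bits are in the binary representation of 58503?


0b1110010010000111 has 8 set bits

8


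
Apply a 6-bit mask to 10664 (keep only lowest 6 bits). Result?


10664 & 63 = 40

40


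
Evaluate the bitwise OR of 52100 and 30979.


0b1100101110000100 | 0b111100100000011 = 0b1111101110000111 = 64391

64391


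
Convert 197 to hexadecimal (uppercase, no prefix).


197 = C5 hex

C5


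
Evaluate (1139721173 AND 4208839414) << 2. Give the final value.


Step 1: 1139721173 & 4208839414 = 1120715476
Step 2: 1120715476 << 2 = 4482861904

4482861904


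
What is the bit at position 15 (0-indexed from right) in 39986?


0b1001110000110010, position 15 = 1

1


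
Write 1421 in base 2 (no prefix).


1421 = 10110001101 in binary

10110001101


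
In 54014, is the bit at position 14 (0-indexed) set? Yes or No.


0b1101001011111110, bit 14 = 1. Yes

Yes


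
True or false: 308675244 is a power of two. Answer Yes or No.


0b10010011001100000001010101100. Multiple bits set => No

No


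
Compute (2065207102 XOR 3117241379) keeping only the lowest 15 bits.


Step 1: 2065207102 ^ 3117241379 = 3268795165
Step 2: 3268795165 & 32767 = 23325

23325


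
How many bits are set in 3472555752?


0b11001110111110101111111011101000 has 22 set bits

22


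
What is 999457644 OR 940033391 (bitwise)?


0b111011100100101000001101101100 | 0b111000000001111100010101101111 = 0b111011100101111100011101101111 = 999802735

999802735


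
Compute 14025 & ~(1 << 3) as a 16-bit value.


14025 & ~(1 << 3) = 14017

14017


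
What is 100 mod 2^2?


100 & 3 = 0

0


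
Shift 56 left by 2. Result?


0b111000 << 2 = 0b11100000 = 224

224


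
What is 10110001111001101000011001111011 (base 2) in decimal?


10110001111001101000011001111011 in decimal = 2984674939

2984674939


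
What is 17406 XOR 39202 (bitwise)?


0b100001111111110 ^ 0b1001100100100010 = 0b1101101011011100 = 56028

56028


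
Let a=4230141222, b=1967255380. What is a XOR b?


4230141222 ^ 1967255380 = 2304981618

2304981618


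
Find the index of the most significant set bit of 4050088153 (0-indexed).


0b11110001011001110111000011011001. Highest set bit at position 31

31


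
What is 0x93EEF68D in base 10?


93EEF68D hex = 2481911437 decimal

2481911437


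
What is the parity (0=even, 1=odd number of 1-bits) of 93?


0b1011101 has 5 ones => parity 1

1


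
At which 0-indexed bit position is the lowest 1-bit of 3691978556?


0b11011100000011110001111100111100. Lowest set bit at position 2

2


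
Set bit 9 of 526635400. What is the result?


526635400 | (1 << 9) = 526635400 | 512 = 526635912

526635912


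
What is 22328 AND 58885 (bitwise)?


0b101011100111000 & 0b1110011000000101 = 0b100011000000000 = 17920

17920


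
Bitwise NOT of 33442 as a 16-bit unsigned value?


~0b1000001010100010 = 0b111110101011101 = 32093 (16-bit unsigned)

32093


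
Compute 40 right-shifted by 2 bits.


0b101000 >> 2 = 0b1010 = 10

10


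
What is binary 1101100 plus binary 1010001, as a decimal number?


1101100 + 1010001 = 10111101 = 189

189


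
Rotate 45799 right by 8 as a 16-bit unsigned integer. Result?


Rotate 0b1011001011100111 right by 8 (16-bit) = 0b1110011110110010 = 59314

59314


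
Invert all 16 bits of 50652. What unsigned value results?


50652 ^ 65535 = 14883

14883


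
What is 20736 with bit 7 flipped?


20736 ^ (1 << 7) = 20736 ^ 128 = 20864

20864


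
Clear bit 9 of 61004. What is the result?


61004 & ~(1 << 9) = 60492

60492


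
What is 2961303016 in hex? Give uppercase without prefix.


2961303016 = B081E5E8 hex

B081E5E8


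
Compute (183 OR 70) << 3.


Step 1: 183 | 70 = 247
Step 2: 247 << 3 = 1976

1976


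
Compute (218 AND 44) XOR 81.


Step 1: 218 & 44 = 8
Step 2: 8 ^ 81 = 89

89


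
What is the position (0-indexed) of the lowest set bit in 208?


0b11010000. Lowest set bit at position 4

4


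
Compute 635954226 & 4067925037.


0b100101111001111110010000110010 & 0b11110010011101111001110000101101 = 0b100000011001111000010000100000 = 543654944

543654944


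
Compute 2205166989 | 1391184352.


0b10000011011100000010110110001101 | 0b1010010111010111100100111100000 = 0b11010011111110111110110111101101 = 3556503021

3556503021


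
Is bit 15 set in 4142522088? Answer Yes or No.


0b11110110111010011101111011101000, bit 15 = 1. Yes

Yes


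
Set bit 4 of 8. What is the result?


8 | (1 << 4) = 8 | 16 = 24

24


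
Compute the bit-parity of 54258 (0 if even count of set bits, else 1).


0b1101001111110010 has 10 ones => parity 0

0


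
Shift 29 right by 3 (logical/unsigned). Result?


0b11101 >> 3 = 0b11 = 3

3


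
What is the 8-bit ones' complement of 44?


44 ^ 255 = 211

211


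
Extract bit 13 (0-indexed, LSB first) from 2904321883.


0b10101101000111000110111101011011, position 13 = 1

1


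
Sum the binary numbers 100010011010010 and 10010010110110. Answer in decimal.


100010011010010 + 10010010110110 = 110100110001000 = 27016

27016


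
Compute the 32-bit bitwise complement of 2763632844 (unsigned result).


~0b10100100101110011011000011001100 = 0b1011011010001100100111100110011 = 1531334451 (32-bit unsigned)

1531334451


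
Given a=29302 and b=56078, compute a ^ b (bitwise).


29302 ^ 56078 = 43384

43384


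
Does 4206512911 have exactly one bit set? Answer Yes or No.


0b11111010101110100100101100001111. Multiple bits set => No

No


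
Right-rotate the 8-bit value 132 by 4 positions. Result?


Rotate 0b10000100 right by 4 (8-bit) = 0b1001000 = 72

72


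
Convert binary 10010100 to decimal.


10010100 in decimal = 148

148


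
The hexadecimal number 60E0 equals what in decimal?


60E0 hex = 24800 decimal

24800


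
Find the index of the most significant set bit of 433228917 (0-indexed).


0b11001110100101000110001110101. Highest set bit at position 28

28


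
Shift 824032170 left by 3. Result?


0b110001000111011011101110101010 << 3 = 0b110001000111011011101110101010000 = 6592257360

6592257360


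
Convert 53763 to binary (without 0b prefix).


53763 = 1101001000000011 in binary

1101001000000011


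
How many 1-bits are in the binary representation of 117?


0b1110101 has 5 set bits

5


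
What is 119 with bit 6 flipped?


119 ^ (1 << 6) = 119 ^ 64 = 55

55


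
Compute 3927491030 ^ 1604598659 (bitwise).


0b11101010000110001100000111010110 ^ 0b1011111101001000011101110000011 = 0b10110101101111001111101001010101 = 3049060949

3049060949


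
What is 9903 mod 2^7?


9903 & 127 = 47

47


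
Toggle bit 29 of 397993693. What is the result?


397993693 ^ (1 << 29) = 397993693 ^ 536870912 = 934864605

934864605


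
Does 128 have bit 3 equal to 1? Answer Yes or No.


0b10000000, bit 3 = 0. No

No


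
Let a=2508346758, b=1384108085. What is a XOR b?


2508346758 ^ 1384108085 = 3355280819

3355280819


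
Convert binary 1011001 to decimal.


1011001 in decimal = 89

89


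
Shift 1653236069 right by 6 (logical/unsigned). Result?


0b1100010100010100110000101100101 >> 6 = 0b1100010100010100110000101 = 25831813

25831813


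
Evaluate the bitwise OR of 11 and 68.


0b1011 | 0b1000100 = 0b1001111 = 79

79


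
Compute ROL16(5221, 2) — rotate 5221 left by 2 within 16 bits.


Rotate 0b1010001100101 left by 2 (16-bit) = 0b101000110010100 = 20884

20884


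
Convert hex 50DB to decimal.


50DB hex = 20699 decimal

20699


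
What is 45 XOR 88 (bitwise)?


0b101101 ^ 0b1011000 = 0b1110101 = 117

117


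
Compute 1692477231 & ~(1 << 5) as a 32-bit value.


1692477231 & ~(1 << 5) = 1692477199

1692477199


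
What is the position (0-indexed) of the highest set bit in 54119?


0b1101001101100111. Highest set bit at position 15

15


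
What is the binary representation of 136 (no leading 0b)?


136 = 10001000 in binary

10001000


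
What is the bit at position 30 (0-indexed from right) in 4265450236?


0b11111110001111011001101011111100, position 30 = 1

1


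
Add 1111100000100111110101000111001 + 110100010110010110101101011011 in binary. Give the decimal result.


1111100000100111110101000111001 + 110100010110010110101101011011 = 10110000011011010101010110010100 = 2959955348

2959955348


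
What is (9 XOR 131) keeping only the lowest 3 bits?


Step 1: 9 ^ 131 = 138
Step 2: 138 & 7 = 2

2


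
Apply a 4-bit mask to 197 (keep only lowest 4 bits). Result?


197 & 15 = 5

5


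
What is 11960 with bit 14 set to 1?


11960 | (1 << 14) = 11960 | 16384 = 28344

28344


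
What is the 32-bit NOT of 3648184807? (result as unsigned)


~0b11011001011100101110000111100111 = 0b100110100011010001111000011000 = 646782488 (32-bit unsigned)

646782488


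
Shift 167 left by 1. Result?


0b10100111 << 1 = 0b101001110 = 334

334


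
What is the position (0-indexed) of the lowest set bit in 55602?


0b1101100100110010. Lowest set bit at position 1

1


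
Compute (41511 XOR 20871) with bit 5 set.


Step 1: 41511 ^ 20871 = 62368
Step 2: 62368 | (1 << 5) = 62368 | 32 = 62368

62368


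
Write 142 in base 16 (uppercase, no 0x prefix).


142 = 8E hex

8E


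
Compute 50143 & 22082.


0b1100001111011111 & 0b101011001000010 = 0b100001001000010 = 16962

16962


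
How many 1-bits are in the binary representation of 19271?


0b100101101000111 has 8 set bits

8


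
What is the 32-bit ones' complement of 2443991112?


2443991112 ^ 4294967295 = 1850976183

1850976183


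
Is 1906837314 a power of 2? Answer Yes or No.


0b1110001101010000000011101000010. Multiple bits set => No

No


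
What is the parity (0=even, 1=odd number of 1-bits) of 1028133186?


0b111101010010000001000101000010 has 11 ones => parity 1

1


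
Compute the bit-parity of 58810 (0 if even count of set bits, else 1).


0b1110010110111010 has 10 ones => parity 0

0


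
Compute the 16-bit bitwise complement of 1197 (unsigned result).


~0b10010101101 = 0b1111101101010010 = 64338 (16-bit unsigned)

64338


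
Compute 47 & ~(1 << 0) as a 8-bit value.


47 & ~(1 << 0) = 46

46


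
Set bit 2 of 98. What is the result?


98 | (1 << 2) = 98 | 4 = 102

102


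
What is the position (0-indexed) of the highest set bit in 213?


0b11010101. Highest set bit at position 7

7


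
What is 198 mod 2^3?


198 & 7 = 6

6


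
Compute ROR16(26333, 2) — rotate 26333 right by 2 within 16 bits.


Rotate 0b110011011011101 right by 2 (16-bit) = 0b101100110110111 = 22967

22967


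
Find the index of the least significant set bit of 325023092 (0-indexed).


0b10011010111110111010101110100. Lowest set bit at position 2

2


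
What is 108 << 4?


0b1101100 << 4 = 0b11011000000 = 1728

1728


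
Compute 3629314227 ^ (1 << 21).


3629314227 ^ (1 << 21) = 3629314227 ^ 2097152 = 3631411379

3631411379


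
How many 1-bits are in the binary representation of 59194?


0b1110011100111010 has 10 set bits

10


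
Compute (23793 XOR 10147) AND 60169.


Step 1: 23793 ^ 10147 = 31570
Step 2: 31570 & 60169 = 27392

27392


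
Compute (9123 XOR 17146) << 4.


Step 1: 9123 ^ 17146 = 24921
Step 2: 24921 << 4 = 398736

398736


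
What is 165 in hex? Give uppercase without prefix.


165 = A5 hex

A5


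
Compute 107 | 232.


0b1101011 | 0b11101000 = 0b11101011 = 235

235


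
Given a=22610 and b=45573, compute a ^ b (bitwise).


22610 ^ 45573 = 59991

59991


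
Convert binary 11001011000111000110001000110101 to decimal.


11001011000111000110001000110101 in decimal = 3407634997

3407634997


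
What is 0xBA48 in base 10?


BA48 hex = 47688 decimal

47688


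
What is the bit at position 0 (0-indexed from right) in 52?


0b110100, position 0 = 0

0


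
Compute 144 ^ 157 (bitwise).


0b10010000 ^ 0b10011101 = 0b1101 = 13

13


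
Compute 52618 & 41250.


0b1100110110001010 & 0b1010000100100010 = 0b1000000100000010 = 33026

33026


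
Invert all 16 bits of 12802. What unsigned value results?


12802 ^ 65535 = 52733

52733


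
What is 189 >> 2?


0b10111101 >> 2 = 0b101111 = 47

47


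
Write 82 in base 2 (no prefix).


82 = 1010010 in binary

1010010


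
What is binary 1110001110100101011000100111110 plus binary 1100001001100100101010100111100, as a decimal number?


1110001110100101011000100111110 + 1100001001100100101010100111100 = 11010011000001010000011001111010 = 3540321914

3540321914


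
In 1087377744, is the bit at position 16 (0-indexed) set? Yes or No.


0b1000000110100000001000101010000, bit 16 = 0. No

No


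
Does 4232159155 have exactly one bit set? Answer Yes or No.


0b11111100010000011001111110110011. Multiple bits set => No

No


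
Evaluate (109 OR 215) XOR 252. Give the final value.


Step 1: 109 | 215 = 255
Step 2: 255 ^ 252 = 3

3


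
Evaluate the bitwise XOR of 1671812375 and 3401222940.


0b1100011101001011101010100010111 ^ 0b11001010101110101000101100011100 = 0b10101001000111110101111000001011 = 2837405195

2837405195


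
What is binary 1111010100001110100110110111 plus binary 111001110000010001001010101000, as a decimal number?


1111010100001110100110110111 + 111001110000010001001010101000 = 1001001000100011111110001011111 = 1225915487

1225915487


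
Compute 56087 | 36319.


0b1101101100010111 | 0b1000110111011111 = 0b1101111111011111 = 57311

57311


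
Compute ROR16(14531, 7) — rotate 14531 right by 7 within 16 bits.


Rotate 0b11100011000011 right by 7 (16-bit) = 0b1000011001110001 = 34417

34417


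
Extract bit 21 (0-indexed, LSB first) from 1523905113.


0b1011010110101001111001001011001, position 21 = 0

0


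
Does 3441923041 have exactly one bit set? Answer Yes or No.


0b11001101001001111001001111100001. Multiple bits set => No

No


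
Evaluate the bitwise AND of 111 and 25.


0b1101111 & 0b11001 = 0b1001 = 9

9


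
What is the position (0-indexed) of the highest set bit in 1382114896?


0b1010010011000010110011001010000. Highest set bit at position 30

30


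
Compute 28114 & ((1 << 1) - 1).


28114 & 1 = 0

0


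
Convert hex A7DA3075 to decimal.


A7DA3075 hex = 2816094325 decimal

2816094325


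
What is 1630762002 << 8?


0b1100001001100110111010000010010 << 8 = 0b110000100110011011101000001001000000000 = 417475072512

417475072512


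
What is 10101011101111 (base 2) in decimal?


10101011101111 in decimal = 10991

10991


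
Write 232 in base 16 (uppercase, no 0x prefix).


232 = E8 hex

E8


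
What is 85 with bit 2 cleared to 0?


85 & ~(1 << 2) = 81

81


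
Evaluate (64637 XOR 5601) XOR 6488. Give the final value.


Step 1: 64637 ^ 5601 = 59804
Step 2: 59804 ^ 6488 = 61636

61636


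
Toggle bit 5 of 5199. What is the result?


5199 ^ (1 << 5) = 5199 ^ 32 = 5231

5231


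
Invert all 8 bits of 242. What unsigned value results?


242 ^ 255 = 13

13


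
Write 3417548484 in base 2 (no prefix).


3417548484 = 11001011101100111010011011000100 in binary

11001011101100111010011011000100


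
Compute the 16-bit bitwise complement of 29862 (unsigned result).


~0b111010010100110 = 0b1000101101011001 = 35673 (16-bit unsigned)

35673


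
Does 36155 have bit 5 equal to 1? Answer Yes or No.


0b1000110100111011, bit 5 = 1. Yes

Yes


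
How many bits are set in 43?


0b101011 has 4 set bits

4


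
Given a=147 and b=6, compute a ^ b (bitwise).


147 ^ 6 = 149

149


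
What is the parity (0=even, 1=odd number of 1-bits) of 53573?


0b1101000101000101 has 7 ones => parity 1

1


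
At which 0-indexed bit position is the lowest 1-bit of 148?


0b10010100. Lowest set bit at position 2

2


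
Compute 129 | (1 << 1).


129 | (1 << 1) = 129 | 2 = 131

131


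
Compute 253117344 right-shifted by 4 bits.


0b1111000101100100001110100000 >> 4 = 0b111100010110010000111010 = 15819834

15819834


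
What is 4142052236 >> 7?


0b11110110111000101011001110001100 >> 7 = 0b1111011011100010101100111 = 32359783

32359783


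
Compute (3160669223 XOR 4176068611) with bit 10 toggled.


Step 1: 3160669223 ^ 4176068611 = 1149910052
Step 2: 1149910052 ^ (1 << 10) = 1149910052 ^ 1024 = 1149909028

1149909028


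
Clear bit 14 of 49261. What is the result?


49261 & ~(1 << 14) = 32877

32877


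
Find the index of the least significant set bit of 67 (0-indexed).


0b1000011. Lowest set bit at position 0

0


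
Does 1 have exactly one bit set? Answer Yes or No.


0b1. Only one bit set => Yes

Yes


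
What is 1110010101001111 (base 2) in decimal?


1110010101001111 in decimal = 58703

58703


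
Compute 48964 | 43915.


0b1011111101000100 | 0b1010101110001011 = 0b1011111111001111 = 49103

49103


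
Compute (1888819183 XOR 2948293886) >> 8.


Step 1: 1888819183 ^ 2948293886 = 3744363281
Step 2: 3744363281 >> 8 = 14626419

14626419


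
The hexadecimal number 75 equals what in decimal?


75 hex = 117 decimal

117


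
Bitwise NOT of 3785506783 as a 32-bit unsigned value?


~0b11100001101000100011111111011111 = 0b11110010111011100000000100000 = 509460512 (32-bit unsigned)

509460512


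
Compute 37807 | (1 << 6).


37807 | (1 << 6) = 37807 | 64 = 37871

37871


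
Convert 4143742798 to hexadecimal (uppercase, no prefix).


4143742798 = F6FC7F4E hex

F6FC7F4E


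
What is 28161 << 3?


0b110111000000001 << 3 = 0b110111000000001000 = 225288

225288


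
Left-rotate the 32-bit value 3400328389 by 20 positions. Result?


Rotate 0b11001010101011001110010011000101 left by 20 (32-bit) = 0b1001100010111001010101011001110 = 1281141454

1281141454


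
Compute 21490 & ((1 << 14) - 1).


21490 & 16383 = 5106

5106


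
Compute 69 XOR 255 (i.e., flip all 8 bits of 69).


69 ^ 255 = 186

186


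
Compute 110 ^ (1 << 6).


110 ^ (1 << 6) = 110 ^ 64 = 46

46


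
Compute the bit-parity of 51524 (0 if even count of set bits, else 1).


0b1100100101000100 has 6 ones => parity 0

0


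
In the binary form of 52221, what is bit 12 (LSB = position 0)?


0b1100101111111101, position 12 = 0

0


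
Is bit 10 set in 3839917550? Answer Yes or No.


0b11100100111000000111110111101110, bit 10 = 1. Yes

Yes


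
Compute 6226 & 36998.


0b1100001010010 & 0b1001000010000110 = 0b1000000000010 = 4098

4098


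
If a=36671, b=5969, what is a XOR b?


36671 ^ 5969 = 39022

39022


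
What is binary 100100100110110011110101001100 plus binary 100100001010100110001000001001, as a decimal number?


100100100110110011110101001100 + 100100001010100110001000001001 = 1001000110001011001111101010101 = 1220910933

1220910933


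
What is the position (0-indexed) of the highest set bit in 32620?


0b111111101101100. Highest set bit at position 14

14


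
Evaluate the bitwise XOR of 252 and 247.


0b11111100 ^ 0b11110111 = 0b1011 = 11

11


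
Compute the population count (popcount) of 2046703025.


0b1111001111111100011010110110001 has 20 set bits

20


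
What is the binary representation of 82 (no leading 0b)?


82 = 1010010 in binary

1010010


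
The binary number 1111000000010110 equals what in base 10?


1111000000010110 in decimal = 61462

61462


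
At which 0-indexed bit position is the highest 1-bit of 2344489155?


0b10001011101111100001000011000011. Highest set bit at position 31

31


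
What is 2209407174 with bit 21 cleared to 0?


2209407174 & ~(1 << 21) = 2207310022

2207310022


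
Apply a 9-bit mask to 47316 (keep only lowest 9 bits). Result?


47316 & 511 = 212

212


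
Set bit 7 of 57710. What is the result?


57710 | (1 << 7) = 57710 | 128 = 57838

57838


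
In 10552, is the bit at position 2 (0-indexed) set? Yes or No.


0b10100100111000, bit 2 = 0. No

No


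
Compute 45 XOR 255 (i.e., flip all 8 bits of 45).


45 ^ 255 = 210

210


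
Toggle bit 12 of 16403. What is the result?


16403 ^ (1 << 12) = 16403 ^ 4096 = 20499

20499


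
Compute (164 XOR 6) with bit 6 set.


Step 1: 164 ^ 6 = 162
Step 2: 162 | (1 << 6) = 162 | 64 = 226

226


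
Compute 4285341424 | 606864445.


0b11111111011011010001111011110000 | 0b100100001011000000010000111101 = 0b11111111011011010001111011111101 = 4285341437

4285341437


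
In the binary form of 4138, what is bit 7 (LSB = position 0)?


0b1000000101010, position 7 = 0

0


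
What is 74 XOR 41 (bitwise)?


0b1001010 ^ 0b101001 = 0b1100011 = 99

99


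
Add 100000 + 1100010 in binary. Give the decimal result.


100000 + 1100010 = 10000010 = 130

130


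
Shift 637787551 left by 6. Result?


0b100110000000111101110110011111 << 6 = 0b100110000000111101110110011111000000 = 40818403264

40818403264


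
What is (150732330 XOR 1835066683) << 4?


Step 1: 150732330 ^ 1835066683 = 1704663825
Step 2: 1704663825 << 4 = 27274621200

27274621200


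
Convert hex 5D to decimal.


5D hex = 93 decimal

93


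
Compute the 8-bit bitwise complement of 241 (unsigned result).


~0b11110001 = 0b1110 = 14 (8-bit unsigned)

14


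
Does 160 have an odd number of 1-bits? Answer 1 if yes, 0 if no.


0b10100000 has 2 ones => parity 0

0


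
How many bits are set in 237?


0b11101101 has 6 set bits

6


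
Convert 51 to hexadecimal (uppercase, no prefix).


51 = 33 hex

33


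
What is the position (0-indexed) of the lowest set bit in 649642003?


0b100110101110001100000000010011. Lowest set bit at position 0

0


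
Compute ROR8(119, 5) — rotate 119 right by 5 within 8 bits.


Rotate 0b1110111 right by 5 (8-bit) = 0b10111011 = 187

187


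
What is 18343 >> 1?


0b100011110100111 >> 1 = 0b10001111010011 = 9171

9171


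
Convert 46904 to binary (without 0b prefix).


46904 = 1011011100111000 in binary

1011011100111000


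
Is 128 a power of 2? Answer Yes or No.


0b10000000. Only one bit set => Yes

Yes


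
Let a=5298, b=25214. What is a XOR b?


5298 ^ 25214 = 30412

30412


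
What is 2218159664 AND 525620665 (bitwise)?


0b10000100001101100110111000110000 & 0b11111010101000101010110111001 = 0b100000101000100010000110000 = 68437040

68437040


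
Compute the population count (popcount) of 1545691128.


0b1011100001000010101111111111000 has 17 set bits

17


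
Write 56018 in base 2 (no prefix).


56018 = 1101101011010010 in binary

1101101011010010


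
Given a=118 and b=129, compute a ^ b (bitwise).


118 ^ 129 = 247

247


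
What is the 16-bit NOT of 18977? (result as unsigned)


~0b100101000100001 = 0b1011010111011110 = 46558 (16-bit unsigned)

46558


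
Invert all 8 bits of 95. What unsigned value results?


95 ^ 255 = 160

160


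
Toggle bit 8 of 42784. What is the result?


42784 ^ (1 << 8) = 42784 ^ 256 = 42528

42528


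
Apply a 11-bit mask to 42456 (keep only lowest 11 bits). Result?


42456 & 2047 = 1496

1496


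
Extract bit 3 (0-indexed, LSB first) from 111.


0b1101111, position 3 = 1

1


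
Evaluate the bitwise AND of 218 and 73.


0b11011010 & 0b1001001 = 0b1001000 = 72

72


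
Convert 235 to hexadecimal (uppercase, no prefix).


235 = EB hex

EB


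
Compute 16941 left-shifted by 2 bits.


0b100001000101101 << 2 = 0b10000100010110100 = 67764

67764


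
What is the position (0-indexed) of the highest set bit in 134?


0b10000110. Highest set bit at position 7

7


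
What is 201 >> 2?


0b11001001 >> 2 = 0b110010 = 50

50


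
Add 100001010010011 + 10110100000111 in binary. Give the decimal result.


100001010010011 + 10110100000111 = 110111110011010 = 28570

28570


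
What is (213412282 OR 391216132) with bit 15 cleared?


Step 1: 213412282 | 391216132 = 536444350
Step 2: 536444350 & ~(1 << 15) = 536444350

536444350


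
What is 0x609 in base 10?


609 hex = 1545 decimal

1545


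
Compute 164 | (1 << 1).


164 | (1 << 1) = 164 | 2 = 166

166


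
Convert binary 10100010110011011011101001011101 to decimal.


10100010110011011011101001011101 in decimal = 2731391581

2731391581


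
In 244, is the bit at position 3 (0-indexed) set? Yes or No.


0b11110100, bit 3 = 0. No

No


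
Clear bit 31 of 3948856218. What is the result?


3948856218 & ~(1 << 31) = 1801372570

1801372570


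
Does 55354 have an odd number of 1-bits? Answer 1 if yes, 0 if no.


0b1101100000111010 has 8 ones => parity 0

0


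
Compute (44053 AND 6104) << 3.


Step 1: 44053 & 6104 = 1040
Step 2: 1040 << 3 = 8320

8320


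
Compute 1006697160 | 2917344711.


0b111100000000001111101011001000 | 0b10101101111000110010010111000111 = 0b10111101111000111111111111001111 = 3185835983

3185835983


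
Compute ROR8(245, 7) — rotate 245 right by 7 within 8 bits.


Rotate 0b11110101 right by 7 (8-bit) = 0b11101011 = 235

235


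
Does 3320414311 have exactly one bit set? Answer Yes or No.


0b11000101111010011000000001100111. Multiple bits set => No

No


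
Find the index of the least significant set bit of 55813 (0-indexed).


0b1101101000000101. Lowest set bit at position 0

0


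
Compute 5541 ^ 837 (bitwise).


0b1010110100101 ^ 0b1101000101 = 0b1011011100000 = 5856

5856


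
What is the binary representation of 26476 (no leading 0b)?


26476 = 110011101101100 in binary

110011101101100


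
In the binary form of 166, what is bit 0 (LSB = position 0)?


0b10100110, position 0 = 0

0


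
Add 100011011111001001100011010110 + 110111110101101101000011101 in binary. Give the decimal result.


100011011111001001100011010110 + 110111110101101101000011101 = 101010011101110111001011110011 = 712471283

712471283


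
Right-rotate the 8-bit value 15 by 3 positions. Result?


Rotate 0b1111 right by 3 (8-bit) = 0b11100001 = 225

225


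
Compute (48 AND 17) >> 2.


Step 1: 48 & 17 = 16
Step 2: 16 >> 2 = 4

4


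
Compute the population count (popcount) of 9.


0b1001 has 2 set bits

2


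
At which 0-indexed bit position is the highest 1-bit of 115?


0b1110011. Highest set bit at position 6

6


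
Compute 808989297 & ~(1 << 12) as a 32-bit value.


808989297 & ~(1 << 12) = 808985201

808985201


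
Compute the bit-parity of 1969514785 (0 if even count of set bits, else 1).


0b1110101011001000110100100100001 has 14 ones => parity 0

0


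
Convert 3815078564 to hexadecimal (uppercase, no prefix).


3815078564 = E3657AA4 hex

E3657AA4


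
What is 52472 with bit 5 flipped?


52472 ^ (1 << 5) = 52472 ^ 32 = 52440

52440


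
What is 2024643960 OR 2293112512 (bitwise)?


0b1111000101011011001110101111000 | 0b10001000101011100001111011000000 = 0b11111000101011111001111111111000 = 4172259320

4172259320


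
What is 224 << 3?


0b11100000 << 3 = 0b11100000000 = 1792

1792


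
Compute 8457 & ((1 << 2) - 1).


8457 & 3 = 1

1


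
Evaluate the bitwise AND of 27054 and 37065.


0b110100110101110 & 0b1001000011001001 = 0b10001000 = 136

136


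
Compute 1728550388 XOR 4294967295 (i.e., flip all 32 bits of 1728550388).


1728550388 ^ 4294967295 = 2566416907

2566416907


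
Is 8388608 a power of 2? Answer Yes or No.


0b100000000000000000000000. Only one bit set => Yes

Yes


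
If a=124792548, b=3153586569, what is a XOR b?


124792548 ^ 3153586569 = 3163015021

3163015021


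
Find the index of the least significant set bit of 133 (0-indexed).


0b10000101. Lowest set bit at position 0

0


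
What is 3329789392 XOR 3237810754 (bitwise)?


0b11000110011110001000110111010000 ^ 0b11000000111111010001001001000010 = 0b110100001011001111110010010 = 109420434

109420434


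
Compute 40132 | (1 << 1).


40132 | (1 << 1) = 40132 | 2 = 40134

40134


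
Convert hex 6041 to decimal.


6041 hex = 24641 decimal

24641


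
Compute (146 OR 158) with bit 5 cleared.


Step 1: 146 | 158 = 158
Step 2: 158 & ~(1 << 5) = 158

158


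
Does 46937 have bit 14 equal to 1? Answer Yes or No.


0b1011011101011001, bit 14 = 0. No

No


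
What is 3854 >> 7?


0b111100001110 >> 7 = 0b11110 = 30

30


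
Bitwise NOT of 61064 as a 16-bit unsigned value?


~0b1110111010001000 = 0b1000101110111 = 4471 (16-bit unsigned)

4471


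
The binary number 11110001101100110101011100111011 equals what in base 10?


11110001101100110101011100111011 in decimal = 4055062331

4055062331


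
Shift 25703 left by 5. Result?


0b110010001100111 << 5 = 0b11001000110011100000 = 822496

822496


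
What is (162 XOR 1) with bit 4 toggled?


Step 1: 162 ^ 1 = 163
Step 2: 163 ^ (1 << 4) = 163 ^ 16 = 179

179


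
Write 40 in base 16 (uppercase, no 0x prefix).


40 = 28 hex

28


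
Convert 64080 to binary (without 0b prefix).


64080 = 1111101001010000 in binary

1111101001010000


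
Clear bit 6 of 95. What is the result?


95 & ~(1 << 6) = 31

31


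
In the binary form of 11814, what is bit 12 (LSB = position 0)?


0b10111000100110, position 12 = 0

0


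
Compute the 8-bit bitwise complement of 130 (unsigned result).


~0b10000010 = 0b1111101 = 125 (8-bit unsigned)

125


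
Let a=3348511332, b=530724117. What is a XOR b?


3348511332 ^ 530724117 = 3627290481

3627290481


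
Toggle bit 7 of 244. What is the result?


244 ^ (1 << 7) = 244 ^ 128 = 116

116


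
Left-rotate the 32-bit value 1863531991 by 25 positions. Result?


Rotate 0b1101111000100110011110111010111 left by 25 (32-bit) = 0b10101110110111100010011001111011 = 2933794427

2933794427


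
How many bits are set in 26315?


0b110011011001011 has 9 set bits

9


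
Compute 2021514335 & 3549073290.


0b1111000011111011101110001011111 & 0b11010011100010101000111110001010 = 0b1010000000010001000110000001010 = 1342737418

1342737418


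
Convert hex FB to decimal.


FB hex = 251 decimal

251


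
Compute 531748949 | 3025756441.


0b11111101100011101100001010101 | 0b10110100010110010110000100011001 = 0b10111111111110011111100101011101 = 3220830557

3220830557


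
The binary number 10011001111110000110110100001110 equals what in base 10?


10011001111110000110110100001110 in decimal = 2583194894

2583194894


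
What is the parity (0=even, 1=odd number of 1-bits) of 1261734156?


0b1001011001101001000100100001100 has 12 ones => parity 0

0


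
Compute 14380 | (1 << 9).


14380 | (1 << 9) = 14380 | 512 = 14892

14892


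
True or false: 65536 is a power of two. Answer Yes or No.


0b10000000000000000. Only one bit set => Yes

Yes


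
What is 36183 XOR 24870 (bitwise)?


0b1000110101010111 ^ 0b110000100100110 = 0b1110110001110001 = 60529

60529


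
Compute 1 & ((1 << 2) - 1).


1 & 3 = 1

1


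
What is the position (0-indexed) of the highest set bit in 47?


0b101111. Highest set bit at position 5

5


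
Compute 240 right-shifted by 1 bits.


0b11110000 >> 1 = 0b1111000 = 120

120


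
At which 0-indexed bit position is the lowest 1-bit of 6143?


0b1011111111111. Lowest set bit at position 0

0


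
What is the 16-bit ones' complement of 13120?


13120 ^ 65535 = 52415

52415


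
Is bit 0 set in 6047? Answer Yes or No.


0b1011110011111, bit 0 = 1. Yes

Yes


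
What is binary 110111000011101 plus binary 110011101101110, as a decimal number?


110111000011101 + 110011101101110 = 1101010110001011 = 54667

54667


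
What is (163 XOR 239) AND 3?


Step 1: 163 ^ 239 = 76
Step 2: 76 & 3 = 0

0


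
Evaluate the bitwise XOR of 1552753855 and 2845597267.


0b1011100100011010010010010111111 ^ 0b10101001100111000101111001010011 = 0b11110101000100010111101011101100 = 4111563500

4111563500


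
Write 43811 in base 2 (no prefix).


43811 = 1010101100100011 in binary

1010101100100011


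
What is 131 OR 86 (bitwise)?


0b10000011 | 0b1010110 = 0b11010111 = 215

215
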